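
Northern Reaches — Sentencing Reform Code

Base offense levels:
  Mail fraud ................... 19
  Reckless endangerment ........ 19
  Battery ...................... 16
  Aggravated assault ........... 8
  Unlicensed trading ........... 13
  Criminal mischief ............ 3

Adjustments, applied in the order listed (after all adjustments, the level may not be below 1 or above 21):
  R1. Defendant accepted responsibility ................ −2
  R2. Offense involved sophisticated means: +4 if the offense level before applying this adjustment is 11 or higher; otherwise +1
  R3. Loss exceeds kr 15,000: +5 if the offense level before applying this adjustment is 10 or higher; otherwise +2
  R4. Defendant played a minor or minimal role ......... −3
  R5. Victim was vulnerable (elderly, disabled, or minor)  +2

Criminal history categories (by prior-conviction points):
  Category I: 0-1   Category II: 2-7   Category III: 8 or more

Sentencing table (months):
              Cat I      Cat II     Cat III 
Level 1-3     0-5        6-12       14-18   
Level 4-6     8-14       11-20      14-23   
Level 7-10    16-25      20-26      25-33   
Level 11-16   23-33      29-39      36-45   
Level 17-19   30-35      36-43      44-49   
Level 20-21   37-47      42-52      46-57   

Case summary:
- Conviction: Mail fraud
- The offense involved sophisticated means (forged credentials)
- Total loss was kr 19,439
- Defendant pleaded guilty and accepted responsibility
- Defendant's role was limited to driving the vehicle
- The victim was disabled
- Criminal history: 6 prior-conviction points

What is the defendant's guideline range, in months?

Base offense level for mail fraud: 19.
R1 applies: 19 − 2 = 17.
R2 applies (level before this adjustment is 17 ≥ 11, so +4): 17 + 4 = 21.
R3 applies (level before this adjustment is 21 ≥ 10, so +5): 21 + 5 = 26.
R4 applies: 26 − 3 = 23.
R5 applies: 23 + 2 = 25.
Level 25 exceeds the maximum of 21; capped at 21.
Final offense level: 21.
Criminal history: 6 prior points → Category II (2-7).
Level 21 falls in the 20-21 band.
Grid: Level 20-21 × Category II = 42-52 months.

42-52 months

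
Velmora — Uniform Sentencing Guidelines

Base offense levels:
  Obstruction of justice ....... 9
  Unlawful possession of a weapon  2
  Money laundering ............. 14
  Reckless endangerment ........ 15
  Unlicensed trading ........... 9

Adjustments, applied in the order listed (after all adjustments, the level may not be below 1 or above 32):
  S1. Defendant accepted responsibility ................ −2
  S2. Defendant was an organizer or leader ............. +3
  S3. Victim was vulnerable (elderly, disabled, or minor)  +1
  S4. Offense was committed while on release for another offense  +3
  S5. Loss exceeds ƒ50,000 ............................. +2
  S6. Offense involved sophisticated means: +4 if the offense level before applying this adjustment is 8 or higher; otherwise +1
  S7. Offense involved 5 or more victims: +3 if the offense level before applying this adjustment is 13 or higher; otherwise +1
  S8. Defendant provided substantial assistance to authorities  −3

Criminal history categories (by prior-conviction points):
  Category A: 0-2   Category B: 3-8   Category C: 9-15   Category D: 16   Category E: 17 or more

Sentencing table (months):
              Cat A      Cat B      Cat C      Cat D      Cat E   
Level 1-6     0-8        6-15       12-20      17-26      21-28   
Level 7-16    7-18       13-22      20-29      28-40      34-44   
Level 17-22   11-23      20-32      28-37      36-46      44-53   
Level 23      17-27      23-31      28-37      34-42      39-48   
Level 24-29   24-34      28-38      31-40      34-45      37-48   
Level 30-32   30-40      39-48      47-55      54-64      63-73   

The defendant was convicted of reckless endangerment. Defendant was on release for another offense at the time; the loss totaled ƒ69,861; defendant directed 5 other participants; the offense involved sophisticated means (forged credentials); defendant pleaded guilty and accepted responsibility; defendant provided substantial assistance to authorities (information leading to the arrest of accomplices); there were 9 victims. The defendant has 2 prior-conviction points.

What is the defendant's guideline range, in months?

24-34 months

Base offense level for reckless endangerment: 15.
S1 applies: 15 − 2 = 13.
S2 applies: 13 + 3 = 16.
S3 does not apply.
S4 applies: 16 + 3 = 19.
S5 applies: 19 + 2 = 21.
S6 applies (level before this adjustment is 21 ≥ 8, so +4): 21 + 4 = 25.
S7 applies (level before this adjustment is 25 ≥ 13, so +3): 25 + 3 = 28.
S8 applies: 28 − 3 = 25.
Final offense level: 25.
Criminal history: 2 prior points → Category A (0-2).
Level 25 falls in the 24-29 band.
Grid: Level 24-29 × Category A = 24-34 months.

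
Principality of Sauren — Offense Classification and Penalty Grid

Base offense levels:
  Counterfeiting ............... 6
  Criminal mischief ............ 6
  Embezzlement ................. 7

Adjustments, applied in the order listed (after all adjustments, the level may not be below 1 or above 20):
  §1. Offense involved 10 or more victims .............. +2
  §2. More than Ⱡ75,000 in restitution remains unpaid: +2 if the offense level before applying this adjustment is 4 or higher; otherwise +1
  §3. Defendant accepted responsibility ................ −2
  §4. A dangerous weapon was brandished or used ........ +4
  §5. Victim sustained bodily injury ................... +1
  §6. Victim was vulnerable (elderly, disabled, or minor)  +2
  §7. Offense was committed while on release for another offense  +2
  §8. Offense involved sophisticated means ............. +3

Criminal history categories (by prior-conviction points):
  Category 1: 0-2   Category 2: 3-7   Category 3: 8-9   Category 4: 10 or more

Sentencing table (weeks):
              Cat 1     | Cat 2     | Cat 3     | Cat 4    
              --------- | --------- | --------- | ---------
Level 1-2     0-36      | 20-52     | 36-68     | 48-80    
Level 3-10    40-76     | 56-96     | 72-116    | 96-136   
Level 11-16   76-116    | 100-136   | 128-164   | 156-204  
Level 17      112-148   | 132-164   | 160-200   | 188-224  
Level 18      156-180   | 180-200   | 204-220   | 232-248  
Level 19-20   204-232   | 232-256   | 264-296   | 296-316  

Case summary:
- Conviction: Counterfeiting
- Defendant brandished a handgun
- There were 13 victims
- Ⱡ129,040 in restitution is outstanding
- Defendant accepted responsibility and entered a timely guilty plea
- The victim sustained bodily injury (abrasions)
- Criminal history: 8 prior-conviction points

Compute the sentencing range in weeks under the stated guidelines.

128-164 weeks

Base offense level for counterfeiting: 6.
§1 applies: 6 + 2 = 8.
§2 applies (level before this adjustment is 8 ≥ 4, so +2): 8 + 2 = 10.
§3 applies: 10 − 2 = 8.
§4 applies: 8 + 4 = 12.
§5 applies: 12 + 1 = 13.
§6 does not apply.
§8 does not apply.
Final offense level: 13.
Criminal history: 8 prior points → Category 3 (8-9).
Level 13 falls in the 11-16 band.
Grid: Level 11-16 × Category 3 = 128-164 weeks.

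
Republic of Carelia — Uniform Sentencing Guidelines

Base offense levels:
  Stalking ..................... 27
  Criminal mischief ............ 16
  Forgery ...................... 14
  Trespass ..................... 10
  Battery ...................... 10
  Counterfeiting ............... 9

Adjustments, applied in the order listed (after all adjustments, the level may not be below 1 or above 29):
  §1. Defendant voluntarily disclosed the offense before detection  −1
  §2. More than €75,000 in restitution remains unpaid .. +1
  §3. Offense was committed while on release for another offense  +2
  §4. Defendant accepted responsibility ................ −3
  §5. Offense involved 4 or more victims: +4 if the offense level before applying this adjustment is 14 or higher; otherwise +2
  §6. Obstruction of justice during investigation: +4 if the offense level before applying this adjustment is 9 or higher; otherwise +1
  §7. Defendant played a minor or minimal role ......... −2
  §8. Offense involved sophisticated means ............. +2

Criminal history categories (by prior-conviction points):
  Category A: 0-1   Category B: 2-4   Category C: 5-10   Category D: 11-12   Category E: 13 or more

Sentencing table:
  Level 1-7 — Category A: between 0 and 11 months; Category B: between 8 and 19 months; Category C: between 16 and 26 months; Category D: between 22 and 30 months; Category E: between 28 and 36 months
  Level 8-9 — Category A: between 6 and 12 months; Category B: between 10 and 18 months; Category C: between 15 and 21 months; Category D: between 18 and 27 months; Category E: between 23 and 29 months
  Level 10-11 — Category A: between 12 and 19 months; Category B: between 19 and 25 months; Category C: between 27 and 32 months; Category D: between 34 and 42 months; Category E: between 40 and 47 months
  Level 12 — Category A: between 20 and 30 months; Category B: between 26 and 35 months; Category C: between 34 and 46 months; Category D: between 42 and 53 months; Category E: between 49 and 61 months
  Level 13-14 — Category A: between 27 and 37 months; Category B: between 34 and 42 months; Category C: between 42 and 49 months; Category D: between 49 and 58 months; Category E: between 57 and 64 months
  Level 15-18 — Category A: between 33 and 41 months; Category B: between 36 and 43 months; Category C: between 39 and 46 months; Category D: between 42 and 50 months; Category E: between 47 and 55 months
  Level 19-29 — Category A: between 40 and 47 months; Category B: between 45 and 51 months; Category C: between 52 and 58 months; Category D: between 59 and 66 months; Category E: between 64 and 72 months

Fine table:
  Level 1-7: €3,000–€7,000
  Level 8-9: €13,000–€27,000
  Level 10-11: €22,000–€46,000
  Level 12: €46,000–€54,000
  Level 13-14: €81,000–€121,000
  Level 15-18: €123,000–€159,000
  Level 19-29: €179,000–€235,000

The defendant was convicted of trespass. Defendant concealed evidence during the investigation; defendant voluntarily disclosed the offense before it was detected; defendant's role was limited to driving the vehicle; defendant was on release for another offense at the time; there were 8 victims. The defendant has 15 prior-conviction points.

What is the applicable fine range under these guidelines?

€123,000–€159,000

Base offense level for trespass: 10.
§1 applies: 10 − 1 = 9.
§3 applies: 9 + 2 = 11.
§4 does not apply.
§5 applies (level before this adjustment is 11 < 14, so +2): 11 + 2 = 13.
§6 applies (level before this adjustment is 13 ≥ 9, so +4): 13 + 4 = 17.
§7 applies: 17 − 2 = 15.
Final offense level: 15.
Level 15 falls in the 15-18 band.
Fine table: Level 15-18 → €123,000–€159,000.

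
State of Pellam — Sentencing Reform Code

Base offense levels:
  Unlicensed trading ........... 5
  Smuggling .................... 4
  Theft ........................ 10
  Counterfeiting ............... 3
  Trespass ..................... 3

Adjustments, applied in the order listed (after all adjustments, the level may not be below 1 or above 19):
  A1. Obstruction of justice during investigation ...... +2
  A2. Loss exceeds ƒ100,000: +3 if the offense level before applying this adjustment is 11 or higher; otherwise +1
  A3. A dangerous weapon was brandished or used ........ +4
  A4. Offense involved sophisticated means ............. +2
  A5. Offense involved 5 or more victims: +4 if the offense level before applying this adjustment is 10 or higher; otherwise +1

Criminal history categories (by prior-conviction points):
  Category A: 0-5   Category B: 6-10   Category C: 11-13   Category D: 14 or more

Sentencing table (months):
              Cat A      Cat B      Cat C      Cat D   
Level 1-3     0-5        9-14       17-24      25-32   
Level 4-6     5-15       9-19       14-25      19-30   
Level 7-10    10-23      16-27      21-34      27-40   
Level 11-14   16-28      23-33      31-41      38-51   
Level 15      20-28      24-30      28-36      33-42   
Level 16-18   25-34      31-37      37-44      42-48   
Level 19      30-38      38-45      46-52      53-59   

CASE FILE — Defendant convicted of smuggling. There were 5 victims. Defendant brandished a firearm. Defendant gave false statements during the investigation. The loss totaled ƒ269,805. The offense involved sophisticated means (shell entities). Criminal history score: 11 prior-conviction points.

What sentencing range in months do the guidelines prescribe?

37-44 months

Base offense level for smuggling: 4.
A1 applies: 4 + 2 = 6.
A2 applies (level before this adjustment is 6 < 11, so +1): 6 + 1 = 7.
A3 applies: 7 + 4 = 11.
A4 applies: 11 + 2 = 13.
A5 applies (level before this adjustment is 13 ≥ 10, so +4): 13 + 4 = 17.
Final offense level: 17.
Criminal history: 11 prior points → Category C (11-13).
Level 17 falls in the 16-18 band.
Grid: Level 16-18 × Category C = 37-44 months.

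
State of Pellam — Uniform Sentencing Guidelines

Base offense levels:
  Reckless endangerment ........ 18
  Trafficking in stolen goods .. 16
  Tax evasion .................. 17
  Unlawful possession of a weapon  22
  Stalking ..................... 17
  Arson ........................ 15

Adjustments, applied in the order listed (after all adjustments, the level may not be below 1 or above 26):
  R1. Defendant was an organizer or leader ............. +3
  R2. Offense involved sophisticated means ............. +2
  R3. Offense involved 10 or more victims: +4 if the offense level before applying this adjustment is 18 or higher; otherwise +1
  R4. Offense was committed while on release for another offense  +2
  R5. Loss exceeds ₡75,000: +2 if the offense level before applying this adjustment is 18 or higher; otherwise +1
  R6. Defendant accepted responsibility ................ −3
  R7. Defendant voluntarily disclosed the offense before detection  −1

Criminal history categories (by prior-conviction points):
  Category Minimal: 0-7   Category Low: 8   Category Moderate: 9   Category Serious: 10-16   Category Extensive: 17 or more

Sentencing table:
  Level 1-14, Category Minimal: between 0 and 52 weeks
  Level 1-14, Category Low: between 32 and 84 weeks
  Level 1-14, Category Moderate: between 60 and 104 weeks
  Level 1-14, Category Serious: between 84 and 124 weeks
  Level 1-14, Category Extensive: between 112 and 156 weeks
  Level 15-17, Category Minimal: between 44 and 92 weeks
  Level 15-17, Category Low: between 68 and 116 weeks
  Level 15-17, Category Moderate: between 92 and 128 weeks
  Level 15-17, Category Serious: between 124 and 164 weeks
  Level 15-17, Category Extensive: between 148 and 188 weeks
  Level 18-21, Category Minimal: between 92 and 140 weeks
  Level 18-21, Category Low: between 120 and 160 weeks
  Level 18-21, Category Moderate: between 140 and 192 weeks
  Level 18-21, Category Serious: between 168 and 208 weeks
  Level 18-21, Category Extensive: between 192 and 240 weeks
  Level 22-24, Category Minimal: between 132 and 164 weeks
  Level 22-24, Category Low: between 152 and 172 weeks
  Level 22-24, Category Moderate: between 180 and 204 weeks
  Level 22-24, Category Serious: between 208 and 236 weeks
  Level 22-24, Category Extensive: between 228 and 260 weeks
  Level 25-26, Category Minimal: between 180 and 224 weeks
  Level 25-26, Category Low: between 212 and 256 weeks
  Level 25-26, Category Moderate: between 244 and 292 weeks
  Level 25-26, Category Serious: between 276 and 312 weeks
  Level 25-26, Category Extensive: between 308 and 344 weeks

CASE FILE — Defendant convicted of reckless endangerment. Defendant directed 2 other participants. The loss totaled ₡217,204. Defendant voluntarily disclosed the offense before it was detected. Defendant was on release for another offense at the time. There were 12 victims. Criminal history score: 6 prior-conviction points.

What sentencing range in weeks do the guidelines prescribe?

180-224 weeks

Base offense level for reckless endangerment: 18.
R1 applies: 18 + 3 = 21.
R3 applies (level before this adjustment is 21 ≥ 18, so +4): 21 + 4 = 25.
R4 applies: 25 + 2 = 27.
R5 applies (level before this adjustment is 27 ≥ 18, so +2): 27 + 2 = 29.
R7 applies: 29 − 1 = 28.
Level 28 exceeds the maximum of 26; capped at 26.
Final offense level: 26.
Criminal history: 6 prior points → Category Minimal (0-7).
Level 26 falls in the 25-26 band.
Grid: Level 25-26 × Category Minimal = 180-224 weeks.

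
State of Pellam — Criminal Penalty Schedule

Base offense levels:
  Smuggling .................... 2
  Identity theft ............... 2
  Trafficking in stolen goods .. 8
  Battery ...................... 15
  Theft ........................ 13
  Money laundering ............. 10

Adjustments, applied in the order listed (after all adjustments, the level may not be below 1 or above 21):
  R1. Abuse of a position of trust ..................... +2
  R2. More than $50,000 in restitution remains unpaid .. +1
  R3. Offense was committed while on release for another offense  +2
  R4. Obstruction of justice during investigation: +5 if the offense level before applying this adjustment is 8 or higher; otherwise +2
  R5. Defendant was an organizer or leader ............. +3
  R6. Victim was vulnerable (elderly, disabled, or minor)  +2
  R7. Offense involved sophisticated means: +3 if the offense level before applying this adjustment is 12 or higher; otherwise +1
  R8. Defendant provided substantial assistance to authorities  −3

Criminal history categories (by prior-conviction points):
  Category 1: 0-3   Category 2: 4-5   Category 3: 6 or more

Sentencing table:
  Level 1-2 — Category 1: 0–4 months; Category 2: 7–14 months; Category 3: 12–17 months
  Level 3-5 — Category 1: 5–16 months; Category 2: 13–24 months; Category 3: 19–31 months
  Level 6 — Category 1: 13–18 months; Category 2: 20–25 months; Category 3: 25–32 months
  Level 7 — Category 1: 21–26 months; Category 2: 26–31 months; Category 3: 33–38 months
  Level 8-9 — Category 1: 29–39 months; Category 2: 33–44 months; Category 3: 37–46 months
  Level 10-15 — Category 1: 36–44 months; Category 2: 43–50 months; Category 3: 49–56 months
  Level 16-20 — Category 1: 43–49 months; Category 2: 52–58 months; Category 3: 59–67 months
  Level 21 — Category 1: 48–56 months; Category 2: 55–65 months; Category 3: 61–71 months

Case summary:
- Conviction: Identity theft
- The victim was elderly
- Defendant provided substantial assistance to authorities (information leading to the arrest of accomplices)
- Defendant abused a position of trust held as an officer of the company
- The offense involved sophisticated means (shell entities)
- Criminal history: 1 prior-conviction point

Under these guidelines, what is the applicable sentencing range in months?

5-16 months

Base offense level for identity theft: 2.
R1 applies: 2 + 2 = 4.
R2 does not apply.
R4 does not apply.
R6 applies: 4 + 2 = 6.
R7 applies (level before this adjustment is 6 < 12, so +1): 6 + 1 = 7.
R8 applies: 7 − 3 = 4.
Final offense level: 4.
Criminal history: 1 prior point → Category 1 (0-3).
Level 4 falls in the 3-5 band.
Grid: Level 3-5 × Category 1 = 5-16 months.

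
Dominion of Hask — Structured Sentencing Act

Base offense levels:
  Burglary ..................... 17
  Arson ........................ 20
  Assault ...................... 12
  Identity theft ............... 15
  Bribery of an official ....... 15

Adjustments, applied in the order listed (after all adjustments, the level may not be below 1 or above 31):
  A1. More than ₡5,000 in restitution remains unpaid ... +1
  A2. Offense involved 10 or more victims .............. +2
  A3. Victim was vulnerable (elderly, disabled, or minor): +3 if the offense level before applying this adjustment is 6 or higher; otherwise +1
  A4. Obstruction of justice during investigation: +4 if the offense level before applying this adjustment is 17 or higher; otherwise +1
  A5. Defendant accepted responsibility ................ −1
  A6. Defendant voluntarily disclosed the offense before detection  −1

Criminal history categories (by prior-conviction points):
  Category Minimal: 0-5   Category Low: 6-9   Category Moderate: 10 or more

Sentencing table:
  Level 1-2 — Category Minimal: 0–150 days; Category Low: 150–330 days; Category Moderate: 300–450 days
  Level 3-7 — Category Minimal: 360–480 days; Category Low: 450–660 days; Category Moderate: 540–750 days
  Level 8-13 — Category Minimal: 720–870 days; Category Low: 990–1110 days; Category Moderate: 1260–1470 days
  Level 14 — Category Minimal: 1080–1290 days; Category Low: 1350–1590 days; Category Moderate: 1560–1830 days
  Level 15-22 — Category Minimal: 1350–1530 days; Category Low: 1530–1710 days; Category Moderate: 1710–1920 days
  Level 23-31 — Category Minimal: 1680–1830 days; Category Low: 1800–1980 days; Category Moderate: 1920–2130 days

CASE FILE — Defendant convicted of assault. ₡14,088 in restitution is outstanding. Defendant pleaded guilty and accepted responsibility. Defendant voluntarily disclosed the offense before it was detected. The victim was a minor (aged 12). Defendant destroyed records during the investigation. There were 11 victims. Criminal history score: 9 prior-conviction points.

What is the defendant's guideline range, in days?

1530-1710 days

Base offense level for assault: 12.
A1 applies: 12 + 1 = 13.
A2 applies: 13 + 2 = 15.
A3 applies (level before this adjustment is 15 ≥ 6, so +3): 15 + 3 = 18.
A4 applies (level before this adjustment is 18 ≥ 17, so +4): 18 + 4 = 22.
A5 applies: 22 − 1 = 21.
A6 applies: 21 − 1 = 20.
Final offense level: 20.
Criminal history: 9 prior points → Category Low (6-9).
Level 20 falls in the 15-22 band.
Grid: Level 15-22 × Category Low = 1530-1710 days.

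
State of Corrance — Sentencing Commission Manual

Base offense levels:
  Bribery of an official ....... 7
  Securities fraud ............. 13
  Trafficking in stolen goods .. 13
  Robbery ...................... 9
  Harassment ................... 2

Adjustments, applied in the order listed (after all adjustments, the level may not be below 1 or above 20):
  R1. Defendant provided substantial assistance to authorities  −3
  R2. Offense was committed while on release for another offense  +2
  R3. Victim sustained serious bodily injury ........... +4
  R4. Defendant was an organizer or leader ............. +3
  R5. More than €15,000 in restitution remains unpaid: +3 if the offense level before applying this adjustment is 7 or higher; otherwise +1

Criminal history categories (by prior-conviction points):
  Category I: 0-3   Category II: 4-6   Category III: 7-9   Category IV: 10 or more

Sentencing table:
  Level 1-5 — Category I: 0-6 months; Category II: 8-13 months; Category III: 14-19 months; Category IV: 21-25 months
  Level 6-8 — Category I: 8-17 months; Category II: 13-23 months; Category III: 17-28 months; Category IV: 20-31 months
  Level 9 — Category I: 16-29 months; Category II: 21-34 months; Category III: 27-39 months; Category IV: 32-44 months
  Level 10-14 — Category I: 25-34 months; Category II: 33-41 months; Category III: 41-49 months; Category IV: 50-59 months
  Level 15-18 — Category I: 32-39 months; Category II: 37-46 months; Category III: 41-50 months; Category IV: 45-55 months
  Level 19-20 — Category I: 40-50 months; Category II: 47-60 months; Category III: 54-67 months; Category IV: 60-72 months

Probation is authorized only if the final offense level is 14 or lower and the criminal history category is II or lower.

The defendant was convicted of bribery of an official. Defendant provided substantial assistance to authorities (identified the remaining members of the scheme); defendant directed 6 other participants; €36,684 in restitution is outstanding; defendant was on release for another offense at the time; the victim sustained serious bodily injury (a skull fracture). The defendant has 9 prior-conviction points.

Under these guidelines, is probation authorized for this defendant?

Base offense level for bribery of an official: 7.
R1 applies: 7 − 3 = 4.
R2 applies: 4 + 2 = 6.
R3 applies: 6 + 4 = 10.
R4 applies: 10 + 3 = 13.
R5 applies (level before this adjustment is 13 ≥ 7, so +3): 13 + 3 = 16.
Final offense level: 16.
Criminal history: 9 prior points → Category III (7-9).
Level 16 falls in the 15-18 band.
Grid: Level 15-18 × Category III = 41-50 months.
Probation check: level 16 > 14 and category III > II → not eligible.

No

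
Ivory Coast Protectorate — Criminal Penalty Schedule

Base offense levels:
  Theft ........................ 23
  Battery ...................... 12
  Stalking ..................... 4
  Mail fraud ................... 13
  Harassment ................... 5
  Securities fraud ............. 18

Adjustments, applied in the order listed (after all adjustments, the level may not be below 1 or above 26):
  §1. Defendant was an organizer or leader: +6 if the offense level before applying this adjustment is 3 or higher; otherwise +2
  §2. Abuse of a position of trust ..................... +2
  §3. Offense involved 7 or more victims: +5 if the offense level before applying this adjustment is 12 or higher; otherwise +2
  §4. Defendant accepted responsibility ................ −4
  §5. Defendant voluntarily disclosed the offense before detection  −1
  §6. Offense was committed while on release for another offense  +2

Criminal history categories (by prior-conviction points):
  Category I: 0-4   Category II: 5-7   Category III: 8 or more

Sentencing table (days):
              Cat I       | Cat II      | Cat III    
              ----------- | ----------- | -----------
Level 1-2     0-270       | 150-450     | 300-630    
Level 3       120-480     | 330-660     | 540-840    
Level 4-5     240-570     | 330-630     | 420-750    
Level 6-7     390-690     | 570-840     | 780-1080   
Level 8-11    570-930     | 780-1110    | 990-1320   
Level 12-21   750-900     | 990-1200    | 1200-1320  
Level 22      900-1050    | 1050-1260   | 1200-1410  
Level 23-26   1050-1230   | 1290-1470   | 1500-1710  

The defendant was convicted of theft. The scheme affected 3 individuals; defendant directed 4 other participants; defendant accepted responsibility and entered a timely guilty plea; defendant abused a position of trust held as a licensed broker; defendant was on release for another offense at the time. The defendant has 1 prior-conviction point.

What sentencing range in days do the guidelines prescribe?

Base offense level for theft: 23.
§1 applies (level before this adjustment is 23 ≥ 3, so +6): 23 + 6 = 29.
§2 applies: 29 + 2 = 31.
§4 applies: 31 − 4 = 27.
§6 applies: 27 + 2 = 29.
Level 29 exceeds the maximum of 26; capped at 26.
Final offense level: 26.
Criminal history: 1 prior point → Category I (0-4).
Level 26 falls in the 23-26 band.
Grid: Level 23-26 × Category I = 1050-1230 days.

1050-1230 days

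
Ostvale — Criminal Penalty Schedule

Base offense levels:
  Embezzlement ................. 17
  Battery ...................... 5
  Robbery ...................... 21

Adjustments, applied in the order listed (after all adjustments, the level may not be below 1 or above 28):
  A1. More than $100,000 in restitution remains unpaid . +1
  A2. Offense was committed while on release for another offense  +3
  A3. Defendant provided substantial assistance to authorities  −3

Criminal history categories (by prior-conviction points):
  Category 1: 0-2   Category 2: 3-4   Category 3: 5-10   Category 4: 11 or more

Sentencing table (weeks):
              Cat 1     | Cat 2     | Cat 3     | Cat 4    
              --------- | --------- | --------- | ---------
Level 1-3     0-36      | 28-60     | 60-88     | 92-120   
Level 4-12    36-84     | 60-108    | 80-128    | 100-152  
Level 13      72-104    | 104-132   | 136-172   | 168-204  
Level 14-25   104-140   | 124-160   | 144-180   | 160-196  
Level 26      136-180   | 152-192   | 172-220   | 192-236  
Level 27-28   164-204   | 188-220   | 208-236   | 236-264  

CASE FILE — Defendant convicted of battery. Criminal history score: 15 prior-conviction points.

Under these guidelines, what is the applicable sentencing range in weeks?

Base offense level for battery: 5.
Final offense level: 5.
Criminal history: 15 prior points → Category 4 (11+).
Level 5 falls in the 4-12 band.
Grid: Level 4-12 × Category 4 = 100-152 weeks.

100-152 weeks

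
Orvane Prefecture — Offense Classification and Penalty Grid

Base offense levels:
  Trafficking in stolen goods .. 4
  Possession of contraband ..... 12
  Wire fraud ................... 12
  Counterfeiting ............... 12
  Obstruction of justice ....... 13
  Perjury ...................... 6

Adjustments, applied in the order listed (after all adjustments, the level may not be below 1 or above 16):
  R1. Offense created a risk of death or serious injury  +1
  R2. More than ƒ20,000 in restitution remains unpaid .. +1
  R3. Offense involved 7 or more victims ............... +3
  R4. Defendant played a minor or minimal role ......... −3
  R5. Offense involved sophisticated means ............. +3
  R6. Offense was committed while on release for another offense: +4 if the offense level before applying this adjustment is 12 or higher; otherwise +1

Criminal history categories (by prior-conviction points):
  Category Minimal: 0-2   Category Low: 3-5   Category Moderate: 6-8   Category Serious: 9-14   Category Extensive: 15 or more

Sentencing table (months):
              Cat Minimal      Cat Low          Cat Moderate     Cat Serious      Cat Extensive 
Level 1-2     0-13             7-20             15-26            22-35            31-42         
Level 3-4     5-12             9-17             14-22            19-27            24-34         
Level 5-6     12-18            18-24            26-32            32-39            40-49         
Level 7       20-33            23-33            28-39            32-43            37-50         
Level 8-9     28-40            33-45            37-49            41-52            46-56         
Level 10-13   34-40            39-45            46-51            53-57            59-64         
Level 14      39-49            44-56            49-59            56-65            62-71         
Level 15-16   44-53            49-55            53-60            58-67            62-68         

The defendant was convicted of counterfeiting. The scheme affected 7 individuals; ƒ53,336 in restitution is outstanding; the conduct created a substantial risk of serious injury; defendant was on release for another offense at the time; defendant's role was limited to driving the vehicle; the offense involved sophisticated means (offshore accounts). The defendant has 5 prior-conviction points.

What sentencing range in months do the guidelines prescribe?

Base offense level for counterfeiting: 12.
R1 applies: 12 + 1 = 13.
R2 applies: 13 + 1 = 14.
R3 applies: 14 + 3 = 17.
R4 applies: 17 − 3 = 14.
R5 applies: 14 + 3 = 17.
R6 applies (level before this adjustment is 17 ≥ 12, so +4): 17 + 4 = 21.
Level 21 exceeds the maximum of 16; capped at 16.
Final offense level: 16.
Criminal history: 5 prior points → Category Low (3-5).
Level 16 falls in the 15-16 band.
Grid: Level 15-16 × Category Low = 49-55 months.

49-55 months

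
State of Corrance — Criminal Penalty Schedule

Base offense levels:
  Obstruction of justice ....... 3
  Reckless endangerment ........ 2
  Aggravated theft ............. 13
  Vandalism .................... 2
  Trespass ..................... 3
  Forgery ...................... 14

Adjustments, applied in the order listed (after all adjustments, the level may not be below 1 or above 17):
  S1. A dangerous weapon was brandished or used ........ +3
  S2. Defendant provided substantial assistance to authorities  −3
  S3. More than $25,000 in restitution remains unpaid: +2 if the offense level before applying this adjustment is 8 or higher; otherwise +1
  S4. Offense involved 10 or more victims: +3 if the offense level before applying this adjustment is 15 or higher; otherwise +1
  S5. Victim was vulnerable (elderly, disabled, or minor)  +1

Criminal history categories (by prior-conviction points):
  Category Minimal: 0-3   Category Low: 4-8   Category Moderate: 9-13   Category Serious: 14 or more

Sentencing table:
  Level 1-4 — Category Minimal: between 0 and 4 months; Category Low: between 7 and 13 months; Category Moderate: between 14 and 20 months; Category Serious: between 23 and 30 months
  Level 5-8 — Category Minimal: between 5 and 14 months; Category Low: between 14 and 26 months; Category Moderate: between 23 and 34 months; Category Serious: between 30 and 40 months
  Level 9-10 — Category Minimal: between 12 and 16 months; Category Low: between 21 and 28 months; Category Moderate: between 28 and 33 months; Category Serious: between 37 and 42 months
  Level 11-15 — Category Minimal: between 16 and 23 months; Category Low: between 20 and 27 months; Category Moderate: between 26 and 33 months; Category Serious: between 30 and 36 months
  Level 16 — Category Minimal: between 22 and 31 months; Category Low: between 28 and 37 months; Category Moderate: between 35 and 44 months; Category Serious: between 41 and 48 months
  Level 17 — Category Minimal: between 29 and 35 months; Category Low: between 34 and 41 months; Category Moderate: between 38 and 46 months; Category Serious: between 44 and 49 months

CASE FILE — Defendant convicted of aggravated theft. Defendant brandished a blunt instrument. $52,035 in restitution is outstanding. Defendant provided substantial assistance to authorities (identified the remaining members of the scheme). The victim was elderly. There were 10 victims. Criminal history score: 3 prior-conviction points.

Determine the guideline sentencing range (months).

Base offense level for aggravated theft: 13.
S1 applies: 13 + 3 = 16.
S2 applies: 16 − 3 = 13.
S3 applies (level before this adjustment is 13 ≥ 8, so +2): 13 + 2 = 15.
S4 applies (level before this adjustment is 15 ≥ 15, so +3): 15 + 3 = 18.
S5 applies: 18 + 1 = 19.
Level 19 exceeds the maximum of 17; capped at 17.
Final offense level: 17.
Criminal history: 3 prior points → Category Minimal (0-3).
Level 17 falls in the 17 band.
Grid: Level 17 × Category Minimal = 29-35 months.

29-35 months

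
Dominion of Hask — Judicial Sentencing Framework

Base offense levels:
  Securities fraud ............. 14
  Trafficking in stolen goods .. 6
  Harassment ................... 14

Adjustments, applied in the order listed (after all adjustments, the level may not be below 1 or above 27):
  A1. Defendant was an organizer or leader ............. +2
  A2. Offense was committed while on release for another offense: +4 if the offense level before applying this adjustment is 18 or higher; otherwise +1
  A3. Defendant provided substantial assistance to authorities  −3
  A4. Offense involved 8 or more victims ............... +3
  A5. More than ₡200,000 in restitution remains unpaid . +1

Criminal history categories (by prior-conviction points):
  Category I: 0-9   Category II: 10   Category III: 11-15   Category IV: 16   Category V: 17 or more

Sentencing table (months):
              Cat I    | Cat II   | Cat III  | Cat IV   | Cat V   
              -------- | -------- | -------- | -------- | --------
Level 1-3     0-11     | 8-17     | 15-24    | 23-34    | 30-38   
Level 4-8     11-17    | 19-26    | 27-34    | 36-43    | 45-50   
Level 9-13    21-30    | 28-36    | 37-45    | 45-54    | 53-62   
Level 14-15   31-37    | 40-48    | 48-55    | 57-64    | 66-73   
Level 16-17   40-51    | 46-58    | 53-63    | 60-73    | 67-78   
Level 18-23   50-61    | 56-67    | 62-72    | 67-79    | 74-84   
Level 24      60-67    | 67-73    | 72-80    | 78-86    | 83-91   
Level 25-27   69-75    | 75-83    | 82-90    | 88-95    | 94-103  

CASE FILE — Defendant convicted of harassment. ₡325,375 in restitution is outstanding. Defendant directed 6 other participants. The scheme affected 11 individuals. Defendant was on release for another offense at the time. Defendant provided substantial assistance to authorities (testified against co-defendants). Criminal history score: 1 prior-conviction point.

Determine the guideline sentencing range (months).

50-61 months

Base offense level for harassment: 14.
A1 applies: 14 + 2 = 16.
A2 applies (level before this adjustment is 16 < 18, so +1): 16 + 1 = 17.
A3 applies: 17 − 3 = 14.
A4 applies: 14 + 3 = 17.
A5 applies: 17 + 1 = 18.
Final offense level: 18.
Criminal history: 1 prior point → Category I (0-9).
Level 18 falls in the 18-23 band.
Grid: Level 18-23 × Category I = 50-61 months.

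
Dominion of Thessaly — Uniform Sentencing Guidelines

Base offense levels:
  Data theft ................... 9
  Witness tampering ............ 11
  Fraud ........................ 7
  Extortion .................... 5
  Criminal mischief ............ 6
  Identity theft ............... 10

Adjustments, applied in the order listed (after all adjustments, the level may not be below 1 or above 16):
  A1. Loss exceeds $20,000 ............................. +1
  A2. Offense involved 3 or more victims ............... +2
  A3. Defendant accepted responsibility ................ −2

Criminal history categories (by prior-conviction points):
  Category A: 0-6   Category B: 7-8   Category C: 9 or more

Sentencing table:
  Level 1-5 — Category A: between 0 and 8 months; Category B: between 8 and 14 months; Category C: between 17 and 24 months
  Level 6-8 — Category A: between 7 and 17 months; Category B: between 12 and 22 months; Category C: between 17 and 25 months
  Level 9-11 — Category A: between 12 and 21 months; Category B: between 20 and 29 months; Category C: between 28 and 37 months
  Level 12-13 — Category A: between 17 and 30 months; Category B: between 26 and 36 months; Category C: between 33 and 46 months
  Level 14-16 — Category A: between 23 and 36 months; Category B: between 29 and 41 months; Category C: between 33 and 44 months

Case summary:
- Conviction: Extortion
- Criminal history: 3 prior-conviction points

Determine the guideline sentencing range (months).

0-8 months

Base offense level for extortion: 5.
Final offense level: 5.
Criminal history: 3 prior points → Category A (0-6).
Level 5 falls in the 1-5 band.
Grid: Level 1-5 × Category A = 0-8 months.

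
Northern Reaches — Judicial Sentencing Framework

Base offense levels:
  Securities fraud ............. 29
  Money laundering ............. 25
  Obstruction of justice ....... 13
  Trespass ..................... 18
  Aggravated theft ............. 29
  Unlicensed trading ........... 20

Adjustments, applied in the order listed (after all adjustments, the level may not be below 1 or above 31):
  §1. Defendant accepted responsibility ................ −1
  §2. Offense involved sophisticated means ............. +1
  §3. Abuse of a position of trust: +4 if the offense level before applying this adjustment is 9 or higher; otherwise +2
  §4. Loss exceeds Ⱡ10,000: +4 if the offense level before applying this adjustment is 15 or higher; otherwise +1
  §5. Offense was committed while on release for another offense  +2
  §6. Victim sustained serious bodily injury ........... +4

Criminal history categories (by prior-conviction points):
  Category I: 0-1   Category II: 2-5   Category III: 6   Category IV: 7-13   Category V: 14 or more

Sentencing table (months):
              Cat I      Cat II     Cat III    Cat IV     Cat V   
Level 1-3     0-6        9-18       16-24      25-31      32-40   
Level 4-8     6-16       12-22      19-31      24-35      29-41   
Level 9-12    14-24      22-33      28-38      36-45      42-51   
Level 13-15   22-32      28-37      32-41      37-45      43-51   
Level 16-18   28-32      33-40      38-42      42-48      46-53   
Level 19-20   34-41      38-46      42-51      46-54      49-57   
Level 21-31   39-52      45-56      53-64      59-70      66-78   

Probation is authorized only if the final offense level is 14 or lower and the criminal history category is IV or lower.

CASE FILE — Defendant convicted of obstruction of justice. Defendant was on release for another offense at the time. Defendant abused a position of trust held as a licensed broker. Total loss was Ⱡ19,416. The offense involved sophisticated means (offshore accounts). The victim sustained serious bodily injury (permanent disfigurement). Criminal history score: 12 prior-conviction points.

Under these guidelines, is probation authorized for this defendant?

Base offense level for obstruction of justice: 13.
§1 does not apply.
§2 applies: 13 + 1 = 14.
§3 applies (level before this adjustment is 14 ≥ 9, so +4): 14 + 4 = 18.
§4 applies (level before this adjustment is 18 ≥ 15, so +4): 18 + 4 = 22.
§5 applies: 22 + 2 = 24.
§6 applies: 24 + 4 = 28.
Final offense level: 28.
Criminal history: 12 prior points → Category IV (7-13).
Level 28 falls in the 21-31 band.
Grid: Level 21-31 × Category IV = 59-70 months.
Probation check: level 28 > 14 and category IV ≤ IV → not eligible.

No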